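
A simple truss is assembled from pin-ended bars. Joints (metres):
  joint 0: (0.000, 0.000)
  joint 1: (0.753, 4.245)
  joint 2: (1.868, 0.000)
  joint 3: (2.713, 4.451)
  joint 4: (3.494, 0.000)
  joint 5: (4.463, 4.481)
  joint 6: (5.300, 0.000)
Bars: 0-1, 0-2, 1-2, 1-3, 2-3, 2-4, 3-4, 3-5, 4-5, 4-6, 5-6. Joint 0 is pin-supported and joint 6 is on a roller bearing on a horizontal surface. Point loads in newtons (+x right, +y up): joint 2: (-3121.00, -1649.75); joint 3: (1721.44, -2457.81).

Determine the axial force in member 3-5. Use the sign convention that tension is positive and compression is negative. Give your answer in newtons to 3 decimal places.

-1329.199

N=7 nodes, M=11 members, R=3 reactions → 2N=14, M+R=14
member 0 (0-1): L=4.3113, (cx,cy)=(0.1747,0.9846)
member 1 (0-2): L=1.8680, (cx,cy)=(1.0000,0.0000)
member 2 (1-2): L=4.3890, (cx,cy)=(0.2540,-0.9672)
member 3 (1-3): L=1.9708, (cx,cy)=(0.9945,0.1045)
member 4 (2-3): L=4.5305, (cx,cy)=(0.1865,0.9825)
member 5 (2-4): L=1.6260, (cx,cy)=(1.0000,0.0000)
member 6 (3-4): L=4.5190, (cx,cy)=(0.1728,-0.9850)
member 7 (3-5): L=1.7503, (cx,cy)=(0.9999,0.0171)
member 8 (4-5): L=4.5846, (cx,cy)=(0.2114,0.9774)
member 9 (4-6): L=1.8060, (cx,cy)=(1.0000,0.0000)
member 10 (5-6): L=4.5585, (cx,cy)=(0.1836,-0.9830)
solve A·x = −loads:
  F[0-1] = -835.1324 N (compression)
  F[0-2] = -1253.6970 N (compression)
  F[1-2] = +811.9235 N (tension)
  F[1-3] = -354.0674 N (compression)
  F[2-3] = +879.9039 N (tension)
  F[2-4] = +1909.4538 N (tension)
  F[3-4] = -3358.5859 N (compression)
  F[3-5] = -1329.1986 N (compression)
  F[4-5] = +3384.5098 N (tension)
  F[4-6] = +613.6501 N (tension)
  F[5-6] = -3342.0844 N (compression)
  Rx@0 = +1399.5600 N
  Ry@0 = +822.2957 N
  Ry@6 = +3285.2643 N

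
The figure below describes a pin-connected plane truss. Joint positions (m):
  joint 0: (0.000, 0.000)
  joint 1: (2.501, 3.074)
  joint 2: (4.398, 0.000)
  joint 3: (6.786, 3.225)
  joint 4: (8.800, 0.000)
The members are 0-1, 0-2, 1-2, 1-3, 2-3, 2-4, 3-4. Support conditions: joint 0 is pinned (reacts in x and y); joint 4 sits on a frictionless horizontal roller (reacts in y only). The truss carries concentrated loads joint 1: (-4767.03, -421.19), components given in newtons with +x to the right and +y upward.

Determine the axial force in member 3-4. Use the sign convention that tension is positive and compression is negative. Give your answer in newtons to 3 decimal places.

N=5 nodes, M=7 members, R=3 reactions → 2N=10, M+R=10
member 0 (0-1): L=3.9629, (cx,cy)=(0.6311,0.7757)
member 1 (0-2): L=4.3980, (cx,cy)=(1.0000,0.0000)
member 2 (1-2): L=3.6122, (cx,cy)=(0.5252,-0.8510)
member 3 (1-3): L=4.2877, (cx,cy)=(0.9994,0.0352)
member 4 (2-3): L=4.0129, (cx,cy)=(0.5951,0.8037)
member 5 (2-4): L=4.4020, (cx,cy)=(1.0000,0.0000)
member 6 (3-4): L=3.8022, (cx,cy)=(0.5297,-0.8482)
solve A·x = −loads:
  F[0-1] = -2535.3921 N (compression)
  F[0-2] = -3166.9301 N (compression)
  F[1-2] = +1905.7973 N (tension)
  F[1-3] = +2167.4208 N (tension)
  F[2-3] = -2018.0557 N (compression)
  F[2-4] = -965.1626 N (compression)
  F[3-4] = +1822.1219 N (tension)
  Rx@0 = +4767.0300 N
  Ry@0 = +1966.6961 N
  Ry@4 = -1545.5061 N

1822.122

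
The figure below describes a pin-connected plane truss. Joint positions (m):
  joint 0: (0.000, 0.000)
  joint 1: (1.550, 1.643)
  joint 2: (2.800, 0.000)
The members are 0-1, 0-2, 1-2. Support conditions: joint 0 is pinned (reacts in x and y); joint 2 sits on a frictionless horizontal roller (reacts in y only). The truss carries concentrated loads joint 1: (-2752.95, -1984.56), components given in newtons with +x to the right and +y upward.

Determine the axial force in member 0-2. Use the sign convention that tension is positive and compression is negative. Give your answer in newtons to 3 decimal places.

-393.180

N=3 nodes, M=3 members, R=3 reactions → 2N=6, M+R=6
member 0 (0-1): L=2.2587, (cx,cy)=(0.6862,0.7274)
member 1 (0-2): L=2.8000, (cx,cy)=(1.0000,0.0000)
member 2 (1-2): L=2.0644, (cx,cy)=(0.6055,-0.7959)
solve A·x = −loads:
  F[0-1] = -3438.7927 N (compression)
  F[0-2] = -393.1802 N (compression)
  F[1-2] = +649.3603 N (tension)
  Rx@0 = +2752.9500 N
  Ry@0 = +2501.3560 N
  Ry@2 = -516.7960 N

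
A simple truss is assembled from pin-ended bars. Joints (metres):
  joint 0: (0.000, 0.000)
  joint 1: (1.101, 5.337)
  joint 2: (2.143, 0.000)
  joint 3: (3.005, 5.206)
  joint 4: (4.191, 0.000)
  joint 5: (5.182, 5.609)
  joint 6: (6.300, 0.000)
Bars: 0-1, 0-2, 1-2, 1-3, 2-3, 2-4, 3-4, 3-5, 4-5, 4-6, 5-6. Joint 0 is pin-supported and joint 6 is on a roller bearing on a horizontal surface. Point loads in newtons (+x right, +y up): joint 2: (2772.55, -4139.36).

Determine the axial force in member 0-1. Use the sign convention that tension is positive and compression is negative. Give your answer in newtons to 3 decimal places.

-2788.835

N=7 nodes, M=11 members, R=3 reactions → 2N=14, M+R=14
member 0 (0-1): L=5.4494, (cx,cy)=(0.2020,0.9794)
member 1 (0-2): L=2.1430, (cx,cy)=(1.0000,0.0000)
member 2 (1-2): L=5.4378, (cx,cy)=(0.1916,-0.9815)
member 3 (1-3): L=1.9085, (cx,cy)=(0.9976,-0.0686)
member 4 (2-3): L=5.2769, (cx,cy)=(0.1634,0.9866)
member 5 (2-4): L=2.0480, (cx,cy)=(1.0000,0.0000)
member 6 (3-4): L=5.3394, (cx,cy)=(0.2221,-0.9750)
member 7 (3-5): L=2.2140, (cx,cy)=(0.9833,0.1820)
member 8 (4-5): L=5.6959, (cx,cy)=(0.1740,0.9847)
member 9 (4-6): L=2.1090, (cx,cy)=(1.0000,0.0000)
member 10 (5-6): L=5.7193, (cx,cy)=(0.1955,-0.9807)
solve A·x = −loads:
  F[0-1] = -2788.8347 N (compression)
  F[0-2] = +3336.0096 N (tension)
  F[1-2] = +2860.8202 N (tension)
  F[1-3] = -1114.2858 N (compression)
  F[2-3] = +1349.6842 N (tension)
  F[2-4] = +891.1813 N (tension)
  F[3-4] = -1548.0311 N (compression)
  F[3-5] = -556.6271 N (compression)
  F[4-5] = +1532.7362 N (tension)
  F[4-6] = +280.6540 N (tension)
  F[5-6] = -1435.7373 N (compression)
  Rx@0 = -2772.5500 N
  Ry@0 = +2731.3206 N
  Ry@6 = +1408.0394 N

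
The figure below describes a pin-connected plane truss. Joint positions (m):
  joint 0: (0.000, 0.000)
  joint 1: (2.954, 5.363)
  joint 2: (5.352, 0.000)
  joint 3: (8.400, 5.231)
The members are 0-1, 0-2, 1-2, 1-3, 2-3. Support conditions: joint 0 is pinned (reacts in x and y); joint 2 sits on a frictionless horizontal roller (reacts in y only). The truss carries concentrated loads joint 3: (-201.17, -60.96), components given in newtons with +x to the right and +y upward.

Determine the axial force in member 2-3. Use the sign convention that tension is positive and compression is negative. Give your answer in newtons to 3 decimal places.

-75.136

N=4 nodes, M=5 members, R=3 reactions → 2N=8, M+R=8
member 0 (0-1): L=6.1227, (cx,cy)=(0.4825,0.8759)
member 1 (0-2): L=5.3520, (cx,cy)=(1.0000,0.0000)
member 2 (1-2): L=5.8747, (cx,cy)=(0.4082,-0.9129)
member 3 (1-3): L=5.4476, (cx,cy)=(0.9997,-0.0242)
member 4 (2-3): L=6.0542, (cx,cy)=(0.5034,0.8640)
solve A·x = −loads:
  F[0-1] = -184.8405 N (compression)
  F[0-2] = -111.9911 N (compression)
  F[1-2] = +181.6896 N (tension)
  F[1-3] = -163.3909 N (compression)
  F[2-3] = -75.1357 N (compression)
  Rx@0 = +201.1700 N
  Ry@0 = +161.9047 N
  Ry@2 = -100.9447 N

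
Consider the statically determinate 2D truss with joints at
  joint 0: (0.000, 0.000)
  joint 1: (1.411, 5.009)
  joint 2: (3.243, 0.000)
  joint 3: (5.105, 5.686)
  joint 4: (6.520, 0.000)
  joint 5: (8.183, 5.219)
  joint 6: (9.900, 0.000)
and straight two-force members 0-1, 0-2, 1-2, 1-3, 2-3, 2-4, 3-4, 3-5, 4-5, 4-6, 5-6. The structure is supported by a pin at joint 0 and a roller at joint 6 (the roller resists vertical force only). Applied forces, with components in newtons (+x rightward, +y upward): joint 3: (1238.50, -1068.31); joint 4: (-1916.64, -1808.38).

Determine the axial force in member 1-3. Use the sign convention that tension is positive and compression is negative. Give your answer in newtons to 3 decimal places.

N=7 nodes, M=11 members, R=3 reactions → 2N=14, M+R=14
member 0 (0-1): L=5.2039, (cx,cy)=(0.2711,0.9625)
member 1 (0-2): L=3.2430, (cx,cy)=(1.0000,0.0000)
member 2 (1-2): L=5.3335, (cx,cy)=(0.3435,-0.9392)
member 3 (1-3): L=3.7555, (cx,cy)=(0.9836,0.1803)
member 4 (2-3): L=5.9831, (cx,cy)=(0.3112,0.9503)
member 5 (2-4): L=3.2770, (cx,cy)=(1.0000,0.0000)
member 6 (3-4): L=5.8594, (cx,cy)=(0.2415,-0.9704)
member 7 (3-5): L=3.1132, (cx,cy)=(0.9887,-0.1500)
member 8 (4-5): L=5.4775, (cx,cy)=(0.3036,0.9528)
member 9 (4-6): L=3.3800, (cx,cy)=(1.0000,0.0000)
member 10 (5-6): L=5.4942, (cx,cy)=(0.3125,-0.9499)
solve A·x = −loads:
  F[0-1] = -439.9934 N (compression)
  F[0-2] = -558.8399 N (compression)
  F[1-2] = +400.8020 N (tension)
  F[1-3] = -261.2510 N (compression)
  F[2-3] = -396.0850 N (compression)
  F[2-4] = -297.9036 N (compression)
  F[3-4] = -427.5185 N (compression)
  F[3-5] = -1532.8381 N (compression)
  F[4-5] = +2333.3842 N (tension)
  F[4-6] = +807.0719 N (tension)
  F[5-6] = -2582.5282 N (compression)
  Rx@0 = +678.1400 N
  Ry@0 = +423.5111 N
  Ry@6 = +2453.1789 N

-261.251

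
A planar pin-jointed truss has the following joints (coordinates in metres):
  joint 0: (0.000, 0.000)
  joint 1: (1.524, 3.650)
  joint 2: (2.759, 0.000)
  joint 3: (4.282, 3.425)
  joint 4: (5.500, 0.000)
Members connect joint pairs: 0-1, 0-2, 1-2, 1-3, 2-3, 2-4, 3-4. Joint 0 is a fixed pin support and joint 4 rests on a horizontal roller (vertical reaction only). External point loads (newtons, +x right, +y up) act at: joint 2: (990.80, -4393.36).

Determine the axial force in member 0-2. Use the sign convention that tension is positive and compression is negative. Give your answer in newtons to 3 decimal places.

N=5 nodes, M=7 members, R=3 reactions → 2N=10, M+R=10
member 0 (0-1): L=3.9554, (cx,cy)=(0.3853,0.9228)
member 1 (0-2): L=2.7590, (cx,cy)=(1.0000,0.0000)
member 2 (1-2): L=3.8533, (cx,cy)=(0.3205,-0.9472)
member 3 (1-3): L=2.7672, (cx,cy)=(0.9967,-0.0813)
member 4 (2-3): L=3.7484, (cx,cy)=(0.4063,0.9137)
member 5 (2-4): L=2.7410, (cx,cy)=(1.0000,0.0000)
member 6 (3-4): L=3.6351, (cx,cy)=(0.3351,-0.9422)
solve A·x = −loads:
  F[0-1] = -2372.6797 N (compression)
  F[0-2] = +1904.9874 N (tension)
  F[1-2] = +2458.0104 N (tension)
  F[1-3] = -1707.6504 N (compression)
  F[2-3] = +2259.9768 N (tension)
  F[2-4] = +783.7409 N (tension)
  F[3-4] = -2339.0787 N (compression)
  Rx@0 = -990.8000 N
  Ry@0 = +2189.4909 N
  Ry@4 = +2203.8691 N

1904.987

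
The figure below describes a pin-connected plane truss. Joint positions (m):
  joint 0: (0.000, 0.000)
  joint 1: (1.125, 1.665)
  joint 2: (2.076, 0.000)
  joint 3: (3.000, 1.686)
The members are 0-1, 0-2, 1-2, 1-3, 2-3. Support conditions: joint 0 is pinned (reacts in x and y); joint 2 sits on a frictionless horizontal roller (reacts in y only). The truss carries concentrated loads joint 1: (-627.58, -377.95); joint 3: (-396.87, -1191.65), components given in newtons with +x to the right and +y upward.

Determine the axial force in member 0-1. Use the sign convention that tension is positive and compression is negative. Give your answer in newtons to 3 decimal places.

N=4 nodes, M=5 members, R=3 reactions → 2N=8, M+R=8
member 0 (0-1): L=2.0094, (cx,cy)=(0.5599,0.8286)
member 1 (0-2): L=2.0760, (cx,cy)=(1.0000,0.0000)
member 2 (1-2): L=1.9175, (cx,cy)=(0.4960,-0.8683)
member 3 (1-3): L=1.8751, (cx,cy)=(0.9999,0.0112)
member 4 (2-3): L=1.9226, (cx,cy)=(0.4806,0.8769)
solve A·x = −loads:
  F[0-1] = -565.2931 N (compression)
  F[0-2] = -707.9665 N (compression)
  F[1-2] = +107.4843 N (tension)
  F[1-3] = +257.8036 N (tension)
  F[2-3] = -1362.1657 N (compression)
  Rx@0 = +1024.4500 N
  Ry@0 = +468.3957 N
  Ry@2 = +1101.2043 N

-565.293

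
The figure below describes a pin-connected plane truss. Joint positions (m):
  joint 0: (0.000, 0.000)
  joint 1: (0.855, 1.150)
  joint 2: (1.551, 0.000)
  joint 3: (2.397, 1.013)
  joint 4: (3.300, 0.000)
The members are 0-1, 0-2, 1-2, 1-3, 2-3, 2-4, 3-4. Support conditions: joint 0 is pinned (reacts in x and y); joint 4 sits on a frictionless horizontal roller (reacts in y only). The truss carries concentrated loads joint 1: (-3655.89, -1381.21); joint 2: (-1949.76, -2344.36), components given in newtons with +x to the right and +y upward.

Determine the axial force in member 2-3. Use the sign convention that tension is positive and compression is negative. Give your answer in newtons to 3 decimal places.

207.377

N=5 nodes, M=7 members, R=3 reactions → 2N=10, M+R=10
member 0 (0-1): L=1.4330, (cx,cy)=(0.5966,0.8025)
member 1 (0-2): L=1.5510, (cx,cy)=(1.0000,0.0000)
member 2 (1-2): L=1.3442, (cx,cy)=(0.5178,-0.8555)
member 3 (1-3): L=1.5481, (cx,cy)=(0.9961,-0.0885)
member 4 (2-3): L=1.3198, (cx,cy)=(0.6410,0.7675)
member 5 (2-4): L=1.7490, (cx,cy)=(1.0000,0.0000)
member 6 (3-4): L=1.3570, (cx,cy)=(0.6654,-0.7465)
solve A·x = −loads:
  F[0-1] = -4411.0421 N (compression)
  F[0-2] = -2973.8231 N (compression)
  F[1-2] = +2554.2324 N (tension)
  F[1-3] = -299.6277 N (compression)
  F[2-3] = +207.3771 N (tension)
  F[2-4] = +165.5226 N (tension)
  F[3-4] = -248.7508 N (compression)
  Rx@0 = +5605.6500 N
  Ry@0 = +3539.8841 N
  Ry@4 = +185.6859 N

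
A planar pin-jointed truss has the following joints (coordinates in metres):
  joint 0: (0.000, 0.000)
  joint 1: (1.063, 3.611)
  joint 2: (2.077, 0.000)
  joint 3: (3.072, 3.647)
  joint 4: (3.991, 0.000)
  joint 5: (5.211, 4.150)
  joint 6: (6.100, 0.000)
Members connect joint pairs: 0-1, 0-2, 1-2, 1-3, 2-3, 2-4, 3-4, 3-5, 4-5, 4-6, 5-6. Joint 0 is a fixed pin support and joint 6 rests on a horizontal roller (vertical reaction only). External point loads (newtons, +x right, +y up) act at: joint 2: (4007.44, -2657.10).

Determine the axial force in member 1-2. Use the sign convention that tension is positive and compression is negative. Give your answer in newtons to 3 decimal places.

1801.493

N=7 nodes, M=11 members, R=3 reactions → 2N=14, M+R=14
member 0 (0-1): L=3.7642, (cx,cy)=(0.2824,0.9593)
member 1 (0-2): L=2.0770, (cx,cy)=(1.0000,0.0000)
member 2 (1-2): L=3.7507, (cx,cy)=(0.2704,-0.9628)
member 3 (1-3): L=2.0093, (cx,cy)=(0.9998,0.0179)
member 4 (2-3): L=3.7803, (cx,cy)=(0.2632,0.9647)
member 5 (2-4): L=1.9140, (cx,cy)=(1.0000,0.0000)
member 6 (3-4): L=3.7610, (cx,cy)=(0.2443,-0.9697)
member 7 (3-5): L=2.1973, (cx,cy)=(0.9734,0.2289)
member 8 (4-5): L=4.3256, (cx,cy)=(0.2820,0.9594)
member 9 (4-6): L=2.1090, (cx,cy)=(1.0000,0.0000)
member 10 (5-6): L=4.2442, (cx,cy)=(0.2095,-0.9778)
solve A·x = −loads:
  F[0-1] = -1826.7312 N (compression)
  F[0-2] = +4523.3024 N (tension)
  F[1-2] = +1801.4926 N (tension)
  F[1-3] = -1003.0601 N (compression)
  F[2-3] = +956.4159 N (tension)
  F[2-4] = +751.1638 N (tension)
  F[3-4] = -1052.7814 N (compression)
  F[3-5] = -507.3900 N (compression)
  F[4-5] = +1064.0674 N (tension)
  F[4-6] = +193.8064 N (tension)
  F[5-6] = -925.2462 N (compression)
  Rx@0 = -4007.4400 N
  Ry@0 = +1752.3792 N
  Ry@6 = +904.7208 N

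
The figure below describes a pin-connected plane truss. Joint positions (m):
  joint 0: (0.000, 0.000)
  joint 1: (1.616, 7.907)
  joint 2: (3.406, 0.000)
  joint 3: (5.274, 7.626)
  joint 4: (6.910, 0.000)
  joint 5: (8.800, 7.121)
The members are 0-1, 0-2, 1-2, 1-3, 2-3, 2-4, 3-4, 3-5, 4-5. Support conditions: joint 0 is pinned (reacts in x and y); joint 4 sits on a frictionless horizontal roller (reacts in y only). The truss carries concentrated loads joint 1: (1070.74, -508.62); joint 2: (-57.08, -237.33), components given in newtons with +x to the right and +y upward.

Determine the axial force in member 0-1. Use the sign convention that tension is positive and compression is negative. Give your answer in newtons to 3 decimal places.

729.994

N=6 nodes, M=9 members, R=3 reactions → 2N=12, M+R=12
member 0 (0-1): L=8.0704, (cx,cy)=(0.2002,0.9797)
member 1 (0-2): L=3.4060, (cx,cy)=(1.0000,0.0000)
member 2 (1-2): L=8.1071, (cx,cy)=(0.2208,-0.9753)
member 3 (1-3): L=3.6688, (cx,cy)=(0.9971,-0.0766)
member 4 (2-3): L=7.8515, (cx,cy)=(0.2379,0.9713)
member 5 (2-4): L=3.5040, (cx,cy)=(1.0000,0.0000)
member 6 (3-4): L=7.7995, (cx,cy)=(0.2098,-0.9778)
member 7 (3-5): L=3.5620, (cx,cy)=(0.9899,-0.1418)
member 8 (4-5): L=7.3675, (cx,cy)=(0.2565,0.9665)
solve A·x = −loads:
  F[0-1] = +729.9944 N (tension)
  F[0-2] = +867.4883 N (tension)
  F[1-2] = -1202.8962 N (compression)
  F[1-3] = -660.9167 N (compression)
  F[2-3] = +1452.2397 N (tension)
  F[2-4] = +313.4616 N (tension)
  F[3-4] = -1494.4053 N (compression)
  F[3-5] = -0.0000 N (compression)
  F[4-5] = +0.0000 N (tension)
  Rx@0 = -1013.6600 N
  Ry@0 = -715.2102 N
  Ry@4 = +1461.1602 N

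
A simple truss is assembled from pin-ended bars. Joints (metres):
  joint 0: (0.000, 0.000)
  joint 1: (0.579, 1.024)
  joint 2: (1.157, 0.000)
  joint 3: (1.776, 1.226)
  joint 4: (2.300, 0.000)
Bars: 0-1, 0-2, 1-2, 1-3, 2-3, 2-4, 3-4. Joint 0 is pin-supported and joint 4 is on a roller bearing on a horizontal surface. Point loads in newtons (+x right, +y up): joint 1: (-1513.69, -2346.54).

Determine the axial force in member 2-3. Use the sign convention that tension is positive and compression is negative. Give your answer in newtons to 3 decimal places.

-109.240

N=5 nodes, M=7 members, R=3 reactions → 2N=10, M+R=10
member 0 (0-1): L=1.1764, (cx,cy)=(0.4922,0.8705)
member 1 (0-2): L=1.1570, (cx,cy)=(1.0000,0.0000)
member 2 (1-2): L=1.1759, (cx,cy)=(0.4916,-0.8708)
member 3 (1-3): L=1.2139, (cx,cy)=(0.9861,0.1664)
member 4 (2-3): L=1.3734, (cx,cy)=(0.4507,0.8927)
member 5 (2-4): L=1.1430, (cx,cy)=(1.0000,0.0000)
member 6 (3-4): L=1.3333, (cx,cy)=(0.3930,-0.9195)
solve A·x = −loads:
  F[0-1] = -2791.2588 N (compression)
  F[0-2] = -139.8399 N (compression)
  F[1-2] = +111.9773 N (tension)
  F[1-3] = +85.9962 N (tension)
  F[2-3] = -109.2395 N (compression)
  F[2-4] = -35.5624 N (compression)
  F[3-4] = +90.4864 N (tension)
  Rx@0 = +1513.6900 N
  Ry@0 = +2429.7452 N
  Ry@4 = -83.2052 N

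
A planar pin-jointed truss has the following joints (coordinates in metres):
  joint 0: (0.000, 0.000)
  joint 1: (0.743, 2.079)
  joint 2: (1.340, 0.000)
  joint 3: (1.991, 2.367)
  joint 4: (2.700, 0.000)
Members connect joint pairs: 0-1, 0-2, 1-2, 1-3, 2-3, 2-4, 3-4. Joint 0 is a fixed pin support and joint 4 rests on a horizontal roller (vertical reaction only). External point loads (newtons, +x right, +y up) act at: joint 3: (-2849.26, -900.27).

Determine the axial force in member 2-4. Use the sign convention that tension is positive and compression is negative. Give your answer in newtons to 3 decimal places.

N=5 nodes, M=7 members, R=3 reactions → 2N=10, M+R=10
member 0 (0-1): L=2.2078, (cx,cy)=(0.3365,0.9417)
member 1 (0-2): L=1.3400, (cx,cy)=(1.0000,0.0000)
member 2 (1-2): L=2.1630, (cx,cy)=(0.2760,-0.9612)
member 3 (1-3): L=1.2808, (cx,cy)=(0.9744,0.2249)
member 4 (2-3): L=2.4549, (cx,cy)=(0.2652,0.9642)
member 5 (2-4): L=1.3600, (cx,cy)=(1.0000,0.0000)
member 6 (3-4): L=2.4709, (cx,cy)=(0.2869,-0.9579)
solve A·x = −loads:
  F[0-1] = -2903.6234 N (compression)
  F[0-2] = -1872.0826 N (compression)
  F[1-2] = +2447.9227 N (tension)
  F[1-3] = -1696.2508 N (compression)
  F[2-3] = -2440.2025 N (compression)
  F[2-4] = -549.3434 N (compression)
  F[3-4] = +1914.4923 N (tension)
  Rx@0 = +2849.2600 N
  Ry@0 = +2734.2555 N
  Ry@4 = -1833.9855 N

-549.343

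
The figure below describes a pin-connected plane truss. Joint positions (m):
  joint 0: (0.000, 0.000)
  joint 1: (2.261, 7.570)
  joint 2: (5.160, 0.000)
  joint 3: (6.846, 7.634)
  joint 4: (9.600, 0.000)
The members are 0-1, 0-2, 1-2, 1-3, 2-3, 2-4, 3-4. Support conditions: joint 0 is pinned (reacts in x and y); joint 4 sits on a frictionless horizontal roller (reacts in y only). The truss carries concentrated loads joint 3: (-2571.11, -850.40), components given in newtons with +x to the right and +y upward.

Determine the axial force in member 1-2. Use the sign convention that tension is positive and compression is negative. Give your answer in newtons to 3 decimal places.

N=5 nodes, M=7 members, R=3 reactions → 2N=10, M+R=10
member 0 (0-1): L=7.9004, (cx,cy)=(0.2862,0.9582)
member 1 (0-2): L=5.1600, (cx,cy)=(1.0000,0.0000)
member 2 (1-2): L=8.1061, (cx,cy)=(0.3576,-0.9339)
member 3 (1-3): L=4.5854, (cx,cy)=(0.9999,0.0140)
member 4 (2-3): L=7.8180, (cx,cy)=(0.2157,0.9765)
member 5 (2-4): L=4.4400, (cx,cy)=(1.0000,0.0000)
member 6 (3-4): L=8.1156, (cx,cy)=(0.3393,-0.9407)
solve A·x = −loads:
  F[0-1] = -2388.4250 N (compression)
  F[0-2] = -1887.5752 N (compression)
  F[1-2] = +2427.4096 N (tension)
  F[1-3] = -1551.8035 N (compression)
  F[2-3] = -2321.4945 N (compression)
  F[2-4] = -518.8107 N (compression)
  F[3-4] = +1528.8468 N (tension)
  Rx@0 = +2571.1100 N
  Ry@0 = +2288.5266 N
  Ry@4 = -1438.1266 N

2427.410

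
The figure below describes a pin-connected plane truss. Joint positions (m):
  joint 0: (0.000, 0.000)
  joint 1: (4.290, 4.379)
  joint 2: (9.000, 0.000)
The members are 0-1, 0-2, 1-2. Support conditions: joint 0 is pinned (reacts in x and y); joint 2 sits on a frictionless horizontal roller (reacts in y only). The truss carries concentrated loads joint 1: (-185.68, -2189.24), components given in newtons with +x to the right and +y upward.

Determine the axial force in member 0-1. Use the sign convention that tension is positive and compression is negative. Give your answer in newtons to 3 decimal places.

N=3 nodes, M=3 members, R=3 reactions → 2N=6, M+R=6
member 0 (0-1): L=6.1302, (cx,cy)=(0.6998,0.7143)
member 1 (0-2): L=9.0000, (cx,cy)=(1.0000,0.0000)
member 2 (1-2): L=6.4312, (cx,cy)=(0.7324,-0.6809)
solve A·x = −loads:
  F[0-1] = -1730.3603 N (compression)
  F[0-2] = +1025.2442 N (tension)
  F[1-2] = -1399.8945 N (compression)
  Rx@0 = +185.6800 N
  Ry@0 = +1236.0459 N
  Ry@2 = +953.1941 N

-1730.360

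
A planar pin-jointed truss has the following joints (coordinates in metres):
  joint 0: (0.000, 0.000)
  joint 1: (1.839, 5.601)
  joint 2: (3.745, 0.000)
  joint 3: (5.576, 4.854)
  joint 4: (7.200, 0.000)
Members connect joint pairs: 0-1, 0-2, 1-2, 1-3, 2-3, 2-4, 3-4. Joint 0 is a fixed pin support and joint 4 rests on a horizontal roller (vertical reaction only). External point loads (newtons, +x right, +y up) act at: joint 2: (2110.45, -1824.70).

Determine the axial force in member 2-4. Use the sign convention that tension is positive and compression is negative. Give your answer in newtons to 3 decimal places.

317.539

N=5 nodes, M=7 members, R=3 reactions → 2N=10, M+R=10
member 0 (0-1): L=5.8952, (cx,cy)=(0.3119,0.9501)
member 1 (0-2): L=3.7450, (cx,cy)=(1.0000,0.0000)
member 2 (1-2): L=5.9164, (cx,cy)=(0.3222,-0.9467)
member 3 (1-3): L=3.8109, (cx,cy)=(0.9806,-0.1960)
member 4 (2-3): L=5.1879, (cx,cy)=(0.3529,0.9356)
member 5 (2-4): L=3.4550, (cx,cy)=(1.0000,0.0000)
member 6 (3-4): L=5.1185, (cx,cy)=(0.3173,-0.9483)
solve A·x = −loads:
  F[0-1] = -921.5913 N (compression)
  F[0-2] = +2397.9403 N (tension)
  F[1-2] = +1057.5536 N (tension)
  F[1-3] = -640.6130 N (compression)
  F[2-3] = +880.1698 N (tension)
  F[2-4] = +317.5390 N (tension)
  F[3-4] = -1000.8081 N (compression)
  Rx@0 = -2110.4500 N
  Ry@0 = +875.6026 N
  Ry@4 = +949.0974 N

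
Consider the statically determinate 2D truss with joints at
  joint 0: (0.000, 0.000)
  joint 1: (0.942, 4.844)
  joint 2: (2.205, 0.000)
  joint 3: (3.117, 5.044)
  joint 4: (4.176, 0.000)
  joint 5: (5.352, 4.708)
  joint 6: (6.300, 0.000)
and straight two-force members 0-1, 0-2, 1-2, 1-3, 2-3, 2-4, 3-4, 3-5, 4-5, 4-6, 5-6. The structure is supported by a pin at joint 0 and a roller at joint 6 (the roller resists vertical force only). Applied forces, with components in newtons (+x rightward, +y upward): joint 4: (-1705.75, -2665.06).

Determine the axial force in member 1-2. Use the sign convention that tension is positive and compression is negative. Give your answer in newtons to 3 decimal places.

N=7 nodes, M=11 members, R=3 reactions → 2N=14, M+R=14
member 0 (0-1): L=4.9347, (cx,cy)=(0.1909,0.9816)
member 1 (0-2): L=2.2050, (cx,cy)=(1.0000,0.0000)
member 2 (1-2): L=5.0059, (cx,cy)=(0.2523,-0.9676)
member 3 (1-3): L=2.1842, (cx,cy)=(0.9958,0.0916)
member 4 (2-3): L=5.1258, (cx,cy)=(0.1779,0.9840)
member 5 (2-4): L=1.9710, (cx,cy)=(1.0000,0.0000)
member 6 (3-4): L=5.1540, (cx,cy)=(0.2055,-0.9787)
member 7 (3-5): L=2.2601, (cx,cy)=(0.9889,-0.1487)
member 8 (4-5): L=4.8527, (cx,cy)=(0.2423,0.9702)
member 9 (4-6): L=2.1240, (cx,cy)=(1.0000,0.0000)
member 10 (5-6): L=4.8025, (cx,cy)=(0.1974,-0.9803)
solve A·x = −loads:
  F[0-1] = -915.3379 N (compression)
  F[0-2] = -1531.0199 N (compression)
  F[1-2] = +890.5885 N (tension)
  F[1-3] = -401.1106 N (compression)
  F[2-3] = -875.7504 N (compression)
  F[2-4] = -1150.5075 N (compression)
  F[3-4] = +1036.0905 N (tension)
  F[3-5] = -776.7624 N (compression)
  F[4-5] = +1701.8059 N (tension)
  F[4-6] = +355.7122 N (tension)
  F[5-6] = -1802.0112 N (compression)
  Rx@0 = +1705.7500 N
  Ry@0 = +898.5059 N
  Ry@6 = +1766.5541 N

890.589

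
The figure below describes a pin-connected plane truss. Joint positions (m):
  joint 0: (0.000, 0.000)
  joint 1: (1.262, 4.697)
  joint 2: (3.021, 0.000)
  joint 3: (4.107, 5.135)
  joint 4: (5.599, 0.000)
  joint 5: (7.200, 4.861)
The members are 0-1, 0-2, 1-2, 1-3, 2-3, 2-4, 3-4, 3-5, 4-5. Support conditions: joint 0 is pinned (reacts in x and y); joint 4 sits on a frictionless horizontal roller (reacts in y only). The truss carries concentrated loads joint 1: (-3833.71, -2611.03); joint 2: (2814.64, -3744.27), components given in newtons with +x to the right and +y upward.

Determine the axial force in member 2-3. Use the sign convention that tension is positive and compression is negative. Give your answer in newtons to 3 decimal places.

-670.346

N=6 nodes, M=9 members, R=3 reactions → 2N=12, M+R=12
member 0 (0-1): L=4.8636, (cx,cy)=(0.2595,0.9657)
member 1 (0-2): L=3.0210, (cx,cy)=(1.0000,0.0000)
member 2 (1-2): L=5.0156, (cx,cy)=(0.3507,-0.9365)
member 3 (1-3): L=2.8785, (cx,cy)=(0.9884,0.1522)
member 4 (2-3): L=5.2486, (cx,cy)=(0.2069,0.9784)
member 5 (2-4): L=2.5780, (cx,cy)=(1.0000,0.0000)
member 6 (3-4): L=5.3474, (cx,cy)=(0.2790,-0.9603)
member 7 (3-5): L=3.1051, (cx,cy)=(0.9961,-0.0882)
member 8 (4-5): L=5.1179, (cx,cy)=(0.3128,0.9498)
solve A·x = −loads:
  F[0-1] = -7209.5556 N (compression)
  F[0-2] = +851.6612 N (tension)
  F[1-2] = +4698.5379 N (tension)
  F[1-3] = +318.8758 N (tension)
  F[2-3] = -670.3459 N (compression)
  F[2-4] = -176.4594 N (compression)
  F[3-4] = +632.4347 N (tension)
  F[3-5] = +0.0000 N (tension)
  F[4-5] = -0.0000 N (compression)
  Rx@0 = +1019.0700 N
  Ry@0 = +6962.6185 N
  Ry@4 = -607.3185 N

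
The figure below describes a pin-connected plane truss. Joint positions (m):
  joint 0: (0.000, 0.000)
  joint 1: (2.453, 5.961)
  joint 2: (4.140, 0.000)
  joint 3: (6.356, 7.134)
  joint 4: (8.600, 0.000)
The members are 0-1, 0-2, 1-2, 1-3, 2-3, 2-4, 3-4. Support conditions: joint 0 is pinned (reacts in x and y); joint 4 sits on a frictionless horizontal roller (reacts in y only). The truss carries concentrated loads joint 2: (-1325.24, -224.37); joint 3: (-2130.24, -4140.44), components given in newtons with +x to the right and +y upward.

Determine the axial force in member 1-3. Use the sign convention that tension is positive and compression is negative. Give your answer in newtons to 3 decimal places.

-1980.894

N=5 nodes, M=7 members, R=3 reactions → 2N=10, M+R=10
member 0 (0-1): L=6.4460, (cx,cy)=(0.3805,0.9248)
member 1 (0-2): L=4.1400, (cx,cy)=(1.0000,0.0000)
member 2 (1-2): L=6.1951, (cx,cy)=(0.2723,-0.9622)
member 3 (1-3): L=4.0755, (cx,cy)=(0.9577,0.2878)
member 4 (2-3): L=7.4702, (cx,cy)=(0.2966,0.9550)
member 5 (2-4): L=4.4600, (cx,cy)=(1.0000,0.0000)
member 6 (3-4): L=7.4786, (cx,cy)=(0.3001,-0.9539)
solve A·x = −loads:
  F[0-1] = -3204.9705 N (compression)
  F[0-2] = -2235.8383 N (compression)
  F[1-2] = +2487.7038 N (tension)
  F[1-3] = -1980.8941 N (compression)
  F[2-3] = -2271.5687 N (compression)
  F[2-4] = +440.6772 N (tension)
  F[3-4] = -1468.6494 N (compression)
  Rx@0 = +3455.4800 N
  Ry@0 = +2963.8337 N
  Ry@4 = +1400.9763 N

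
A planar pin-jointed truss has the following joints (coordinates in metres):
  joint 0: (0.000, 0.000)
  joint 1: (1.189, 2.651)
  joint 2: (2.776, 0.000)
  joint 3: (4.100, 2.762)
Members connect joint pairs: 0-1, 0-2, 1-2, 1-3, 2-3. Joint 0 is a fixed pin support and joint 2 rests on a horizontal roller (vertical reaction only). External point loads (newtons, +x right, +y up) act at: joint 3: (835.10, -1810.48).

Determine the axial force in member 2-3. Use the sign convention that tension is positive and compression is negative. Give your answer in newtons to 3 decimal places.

N=4 nodes, M=5 members, R=3 reactions → 2N=8, M+R=8
member 0 (0-1): L=2.9054, (cx,cy)=(0.4092,0.9124)
member 1 (0-2): L=2.7760, (cx,cy)=(1.0000,0.0000)
member 2 (1-2): L=3.0897, (cx,cy)=(0.5136,-0.8580)
member 3 (1-3): L=2.9131, (cx,cy)=(0.9993,0.0381)
member 4 (2-3): L=3.0629, (cx,cy)=(0.4323,0.9017)
solve A·x = −loads:
  F[0-1] = +1857.0072 N (tension)
  F[0-2] = +75.1499 N (tension)
  F[1-2] = -1897.7042 N (compression)
  F[1-3] = +1735.9451 N (tension)
  F[2-3] = -2081.0997 N (compression)
  Rx@0 = -835.1000 N
  Ry@0 = -1694.3882 N
  Ry@2 = +3504.8682 N

-2081.100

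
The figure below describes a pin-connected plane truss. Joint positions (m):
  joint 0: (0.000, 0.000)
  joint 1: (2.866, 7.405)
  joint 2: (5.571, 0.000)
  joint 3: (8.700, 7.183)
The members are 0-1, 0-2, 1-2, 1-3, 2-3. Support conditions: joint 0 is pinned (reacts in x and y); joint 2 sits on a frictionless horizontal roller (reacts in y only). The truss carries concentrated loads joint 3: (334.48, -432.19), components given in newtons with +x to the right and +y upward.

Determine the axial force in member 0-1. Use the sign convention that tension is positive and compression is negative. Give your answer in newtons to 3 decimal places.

722.728

N=4 nodes, M=5 members, R=3 reactions → 2N=8, M+R=8
member 0 (0-1): L=7.9403, (cx,cy)=(0.3609,0.9326)
member 1 (0-2): L=5.5710, (cx,cy)=(1.0000,0.0000)
member 2 (1-2): L=7.8836, (cx,cy)=(0.3431,-0.9393)
member 3 (1-3): L=5.8382, (cx,cy)=(0.9993,-0.0380)
member 4 (2-3): L=7.8349, (cx,cy)=(0.3994,0.9168)
solve A·x = −loads:
  F[0-1] = +722.7280 N (tension)
  F[0-2] = +73.6152 N (tension)
  F[1-2] = -738.4010 N (compression)
  F[1-3] = +514.5954 N (tension)
  F[2-3] = -450.0720 N (compression)
  Rx@0 = -334.4800 N
  Ry@0 = -674.0069 N
  Ry@2 = +1106.1969 N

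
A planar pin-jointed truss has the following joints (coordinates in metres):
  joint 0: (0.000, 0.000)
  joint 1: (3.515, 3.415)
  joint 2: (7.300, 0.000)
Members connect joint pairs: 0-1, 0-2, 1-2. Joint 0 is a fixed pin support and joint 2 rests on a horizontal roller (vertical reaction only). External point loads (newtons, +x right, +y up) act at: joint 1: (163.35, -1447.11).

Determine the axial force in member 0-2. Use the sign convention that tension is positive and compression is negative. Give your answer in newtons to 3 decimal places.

N=3 nodes, M=3 members, R=3 reactions → 2N=6, M+R=6
member 0 (0-1): L=4.9008, (cx,cy)=(0.7172,0.6968)
member 1 (0-2): L=7.3000, (cx,cy)=(1.0000,0.0000)
member 2 (1-2): L=5.0979, (cx,cy)=(0.7425,-0.6699)
solve A·x = −loads:
  F[0-1] = -967.0931 N (compression)
  F[0-2] = +856.9837 N (tension)
  F[1-2] = -1154.2420 N (compression)
  Rx@0 = -163.3500 N
  Ry@0 = +673.9002 N
  Ry@2 = +773.2098 N

856.984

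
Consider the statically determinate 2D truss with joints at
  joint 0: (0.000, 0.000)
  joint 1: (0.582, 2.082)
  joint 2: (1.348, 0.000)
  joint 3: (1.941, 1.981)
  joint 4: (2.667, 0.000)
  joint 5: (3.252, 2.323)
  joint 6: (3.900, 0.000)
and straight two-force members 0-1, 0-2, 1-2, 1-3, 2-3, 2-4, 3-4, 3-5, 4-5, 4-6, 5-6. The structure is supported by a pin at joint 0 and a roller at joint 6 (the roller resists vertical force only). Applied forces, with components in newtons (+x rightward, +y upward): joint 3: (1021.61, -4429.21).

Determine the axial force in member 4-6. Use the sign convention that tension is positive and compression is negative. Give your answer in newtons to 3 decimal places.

759.666

N=7 nodes, M=11 members, R=3 reactions → 2N=14, M+R=14
member 0 (0-1): L=2.1618, (cx,cy)=(0.2692,0.9631)
member 1 (0-2): L=1.3480, (cx,cy)=(1.0000,0.0000)
member 2 (1-2): L=2.2184, (cx,cy)=(0.3453,-0.9385)
member 3 (1-3): L=1.3627, (cx,cy)=(0.9972,-0.0741)
member 4 (2-3): L=2.0679, (cx,cy)=(0.2868,0.9580)
member 5 (2-4): L=1.3190, (cx,cy)=(1.0000,0.0000)
member 6 (3-4): L=2.1098, (cx,cy)=(0.3441,-0.9389)
member 7 (3-5): L=1.3549, (cx,cy)=(0.9676,0.2524)
member 8 (4-5): L=2.3955, (cx,cy)=(0.2442,0.9697)
member 9 (4-6): L=1.2330, (cx,cy)=(1.0000,0.0000)
member 10 (5-6): L=2.4117, (cx,cy)=(0.2687,-0.9632)
solve A·x = −loads:
  F[0-1] = -1771.2985 N (compression)
  F[0-2] = +1498.4756 N (tension)
  F[1-2] = +1907.6179 N (tension)
  F[1-3] = -1138.6740 N (compression)
  F[2-3] = -1868.7841 N (compression)
  F[2-4] = +2693.0655 N (tension)
  F[3-4] = -3330.2756 N (compression)
  F[3-5] = -1598.8893 N (compression)
  F[4-5] = +3224.5310 N (tension)
  F[4-6] = +759.6661 N (tension)
  F[5-6] = -2827.2789 N (compression)
  Rx@0 = -1021.6100 N
  Ry@0 = +1705.9008 N
  Ry@6 = +2723.3092 N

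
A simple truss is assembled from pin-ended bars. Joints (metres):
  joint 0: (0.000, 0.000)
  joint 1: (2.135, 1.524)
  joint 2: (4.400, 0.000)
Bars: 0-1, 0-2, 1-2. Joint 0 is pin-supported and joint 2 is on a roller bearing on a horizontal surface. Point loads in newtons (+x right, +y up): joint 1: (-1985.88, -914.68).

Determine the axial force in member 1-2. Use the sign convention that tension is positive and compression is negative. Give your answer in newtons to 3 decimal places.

437.100

N=3 nodes, M=3 members, R=3 reactions → 2N=6, M+R=6
member 0 (0-1): L=2.6231, (cx,cy)=(0.8139,0.5810)
member 1 (0-2): L=4.4000, (cx,cy)=(1.0000,0.0000)
member 2 (1-2): L=2.7300, (cx,cy)=(0.8297,-0.5582)
solve A·x = −loads:
  F[0-1] = -1994.3501 N (compression)
  F[0-2] = -362.6511 N (compression)
  F[1-2] = +437.0997 N (tension)
  Rx@0 = +1985.8800 N
  Ry@0 = +1158.6889 N
  Ry@2 = -244.0089 N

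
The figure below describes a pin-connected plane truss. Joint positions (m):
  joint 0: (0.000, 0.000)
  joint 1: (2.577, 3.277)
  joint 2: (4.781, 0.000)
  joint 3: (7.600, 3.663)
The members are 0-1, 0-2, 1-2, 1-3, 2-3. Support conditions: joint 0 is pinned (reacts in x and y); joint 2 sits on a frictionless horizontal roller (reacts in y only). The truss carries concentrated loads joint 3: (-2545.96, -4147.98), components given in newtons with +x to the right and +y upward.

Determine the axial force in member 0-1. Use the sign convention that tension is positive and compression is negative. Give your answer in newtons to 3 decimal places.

629.911

N=4 nodes, M=5 members, R=3 reactions → 2N=8, M+R=8
member 0 (0-1): L=4.1689, (cx,cy)=(0.6181,0.7861)
member 1 (0-2): L=4.7810, (cx,cy)=(1.0000,0.0000)
member 2 (1-2): L=3.9492, (cx,cy)=(0.5581,-0.8298)
member 3 (1-3): L=5.0378, (cx,cy)=(0.9971,0.0766)
member 4 (2-3): L=4.6222, (cx,cy)=(0.6099,0.7925)
solve A·x = −loads:
  F[0-1] = +629.9114 N (tension)
  F[0-2] = -2935.3397 N (compression)
  F[1-2] = -533.1058 N (compression)
  F[1-3] = +688.9231 N (tension)
  F[2-3] = -5300.7361 N (compression)
  Rx@0 = +2545.9600 N
  Ry@0 = -495.1483 N
  Ry@2 = +4643.1283 N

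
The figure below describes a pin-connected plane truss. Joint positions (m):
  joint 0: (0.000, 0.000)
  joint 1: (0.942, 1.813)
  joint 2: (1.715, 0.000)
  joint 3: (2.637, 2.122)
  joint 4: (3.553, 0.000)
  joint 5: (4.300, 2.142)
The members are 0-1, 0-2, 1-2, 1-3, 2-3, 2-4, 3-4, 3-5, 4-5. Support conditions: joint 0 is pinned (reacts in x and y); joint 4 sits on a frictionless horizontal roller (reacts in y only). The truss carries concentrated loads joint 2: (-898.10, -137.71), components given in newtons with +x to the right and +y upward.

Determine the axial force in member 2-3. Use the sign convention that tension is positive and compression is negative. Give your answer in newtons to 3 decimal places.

N=6 nodes, M=9 members, R=3 reactions → 2N=12, M+R=12
member 0 (0-1): L=2.0431, (cx,cy)=(0.4611,0.8874)
member 1 (0-2): L=1.7150, (cx,cy)=(1.0000,0.0000)
member 2 (1-2): L=1.9709, (cx,cy)=(0.3922,-0.9199)
member 3 (1-3): L=1.7229, (cx,cy)=(0.9838,0.1793)
member 4 (2-3): L=2.3136, (cx,cy)=(0.3985,0.9172)
member 5 (2-4): L=1.8380, (cx,cy)=(1.0000,0.0000)
member 6 (3-4): L=2.3113, (cx,cy)=(0.3963,-0.9181)
member 7 (3-5): L=1.6631, (cx,cy)=(0.9999,0.0120)
member 8 (4-5): L=2.2685, (cx,cy)=(0.3293,0.9442)
solve A·x = −loads:
  F[0-1] = -80.2808 N (compression)
  F[0-2] = -861.0858 N (compression)
  F[1-2] = +65.0519 N (tension)
  F[1-3] = -63.5584 N (compression)
  F[2-3] = +84.9031 N (tension)
  F[2-4] = +28.6936 N (tension)
  F[3-4] = -72.4000 N (compression)
  F[3-5] = +0.0000 N (tension)
  F[4-5] = -0.0000 N (compression)
  Rx@0 = +898.1000 N
  Ry@0 = +71.2387 N
  Ry@4 = +66.4713 N

84.903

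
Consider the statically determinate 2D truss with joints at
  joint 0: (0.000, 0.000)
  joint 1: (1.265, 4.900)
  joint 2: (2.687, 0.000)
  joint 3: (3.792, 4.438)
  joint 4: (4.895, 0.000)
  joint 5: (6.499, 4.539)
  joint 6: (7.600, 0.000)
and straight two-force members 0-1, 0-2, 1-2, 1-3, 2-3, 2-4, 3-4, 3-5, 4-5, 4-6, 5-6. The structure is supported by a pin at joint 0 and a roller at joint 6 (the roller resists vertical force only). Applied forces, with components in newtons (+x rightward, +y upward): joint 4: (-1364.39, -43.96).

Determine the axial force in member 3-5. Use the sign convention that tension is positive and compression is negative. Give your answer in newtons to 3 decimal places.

-17.111

N=7 nodes, M=11 members, R=3 reactions → 2N=14, M+R=14
member 0 (0-1): L=5.0607, (cx,cy)=(0.2500,0.9683)
member 1 (0-2): L=2.6870, (cx,cy)=(1.0000,0.0000)
member 2 (1-2): L=5.1022, (cx,cy)=(0.2787,-0.9604)
member 3 (1-3): L=2.5689, (cx,cy)=(0.9837,-0.1798)
member 4 (2-3): L=4.5735, (cx,cy)=(0.2416,0.9704)
member 5 (2-4): L=2.2080, (cx,cy)=(1.0000,0.0000)
member 6 (3-4): L=4.5730, (cx,cy)=(0.2412,-0.9705)
member 7 (3-5): L=2.7089, (cx,cy)=(0.9993,0.0373)
member 8 (4-5): L=4.8141, (cx,cy)=(0.3332,0.9429)
member 9 (4-6): L=2.7050, (cx,cy)=(1.0000,0.0000)
member 10 (5-6): L=4.6706, (cx,cy)=(0.2357,-0.9718)
solve A·x = −loads:
  F[0-1] = -16.1593 N (compression)
  F[0-2] = -1360.3507 N (compression)
  F[1-2] = +18.0167 N (tension)
  F[1-3] = -9.2108 N (compression)
  F[2-3] = -17.8311 N (compression)
  F[2-4] = -1351.0212 N (compression)
  F[3-4] = +15.4649 N (tension)
  F[3-5] = -17.1108 N (compression)
  F[4-5] = +30.7062 N (tension)
  F[4-6] = +6.8679 N (tension)
  F[5-6] = -29.1348 N (compression)
  Rx@0 = +1364.3900 N
  Ry@0 = +15.6463 N
  Ry@6 = +28.3137 N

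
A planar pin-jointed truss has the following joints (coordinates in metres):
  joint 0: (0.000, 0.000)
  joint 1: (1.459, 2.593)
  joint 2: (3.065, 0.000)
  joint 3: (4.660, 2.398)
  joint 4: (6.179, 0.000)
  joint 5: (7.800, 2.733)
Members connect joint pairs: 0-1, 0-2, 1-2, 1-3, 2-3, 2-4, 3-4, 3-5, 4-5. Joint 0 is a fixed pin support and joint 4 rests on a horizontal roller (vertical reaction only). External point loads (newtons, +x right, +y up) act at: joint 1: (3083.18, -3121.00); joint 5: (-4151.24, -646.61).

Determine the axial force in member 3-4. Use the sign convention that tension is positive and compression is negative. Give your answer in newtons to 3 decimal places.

N=6 nodes, M=9 members, R=3 reactions → 2N=12, M+R=12
member 0 (0-1): L=2.9753, (cx,cy)=(0.4904,0.8715)
member 1 (0-2): L=3.0650, (cx,cy)=(1.0000,0.0000)
member 2 (1-2): L=3.0501, (cx,cy)=(0.5265,-0.8501)
member 3 (1-3): L=3.2069, (cx,cy)=(0.9981,-0.0608)
member 4 (2-3): L=2.8800, (cx,cy)=(0.5538,0.8326)
member 5 (2-4): L=3.1140, (cx,cy)=(1.0000,0.0000)
member 6 (3-4): L=2.8386, (cx,cy)=(0.5351,-0.8448)
member 7 (3-5): L=3.1578, (cx,cy)=(0.9944,0.1061)
member 8 (4-5): L=3.1776, (cx,cy)=(0.5101,0.8601)
solve A·x = −loads:
  F[0-1] = -3163.1151 N (compression)
  F[0-2] = +483.0461 N (tension)
  F[1-2] = -100.2254 N (compression)
  F[1-3] = -4590.0060 N (compression)
  F[2-3] = +102.3330 N (tension)
  F[2-4] = +373.5988 N (tension)
  F[3-4] = -939.2186 N (compression)
  F[3-5] = -4045.0714 N (compression)
  F[4-5] = -252.8626 N (compression)
  Rx@0 = +1068.0600 N
  Ry@0 = +2756.6950 N
  Ry@4 = +1010.9150 N

-939.219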